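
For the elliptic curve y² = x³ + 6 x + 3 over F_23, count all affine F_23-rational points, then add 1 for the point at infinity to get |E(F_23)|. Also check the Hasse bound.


Affine points = {(0, 7), (0, 16), (2, 0), (3, 5), (3, 18), (6, 5), (6, 18), (9, 2), (9, 21), (12, 3), (12, 20), (13, 1), (13, 22), (14, 5), (14, 18), (15, 8), (15, 15), (16, 3), (16, 20), (17, 2), (17, 21), (18, 3), (18, 20), (20, 2), (20, 21), (21, 11), (21, 12)}; affine count = 27; |E(F_23)| = 28.

Discriminant check: Δ ∝ 4a³ + 27b² = 4·6³ + 27·3² = 4·216 + 27·9 ≡ 3 (mod 23). Nonzero ⇒ E is nonsingular.
For each x ∈ F_23, compute rhs = x³ + 6·x + 3 mod 23, then count y ∈ F_23 with y² ≡ rhs.
  x = 0: rhs = 3, matching y values: 7, 16 (2 points).
  x = 1: rhs = 10, matching y values: none (0 points).
  x = 2: rhs = 0, matching y values: 0 (1 points).
  x = 3: rhs = 2, matching y values: 5, 18 (2 points).
  x = 4: rhs = 22, matching y values: none (0 points).
  x = 5: rhs = 20, matching y values: none (0 points).
  x = 6: rhs = 2, matching y values: 5, 18 (2 points).
  x = 7: rhs = 20, matching y values: none (0 points).
  x = 8: rhs = 11, matching y values: none (0 points).
  x = 9: rhs = 4, matching y values: 2, 21 (2 points).
  x = 10: rhs = 5, matching y values: none (0 points).
  x = 11: rhs = 20, matching y values: none (0 points).
  x = 12: rhs = 9, matching y values: 3, 20 (2 points).
  x = 13: rhs = 1, matching y values: 1, 22 (2 points).
  x = 14: rhs = 2, matching y values: 5, 18 (2 points).
  x = 15: rhs = 18, matching y values: 8, 15 (2 points).
  x = 16: rhs = 9, matching y values: 3, 20 (2 points).
  x = 17: rhs = 4, matching y values: 2, 21 (2 points).
  x = 18: rhs = 9, matching y values: 3, 20 (2 points).
  x = 19: rhs = 7, matching y values: none (0 points).
  x = 20: rhs = 4, matching y values: 2, 21 (2 points).
  x = 21: rhs = 6, matching y values: 11, 12 (2 points).
  x = 22: rhs = 19, matching y values: none (0 points).
Total affine count: 27.
Full point count |E(F_23)| = 27 + 1 = 28.
Hasse bound: |28 − (23+1)| = |4| = 4 ≤ 2√23 ≈ 9.5917 ✓.


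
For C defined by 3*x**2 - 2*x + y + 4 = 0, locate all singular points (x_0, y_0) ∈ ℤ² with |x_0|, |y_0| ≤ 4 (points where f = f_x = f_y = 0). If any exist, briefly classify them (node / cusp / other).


No singular points in the scanned grid; C is smooth there.

Compute partial derivatives:
  f_x = 6*x - 2.
  f_y = 1.
f_y = 1 is a nonzero constant, so f_y never vanishes: no point (x, y) can satisfy f = f_x = f_y = 0. In particular no (x, y) ∈ {−4, ..., 4}² is singular; the curve is smooth.


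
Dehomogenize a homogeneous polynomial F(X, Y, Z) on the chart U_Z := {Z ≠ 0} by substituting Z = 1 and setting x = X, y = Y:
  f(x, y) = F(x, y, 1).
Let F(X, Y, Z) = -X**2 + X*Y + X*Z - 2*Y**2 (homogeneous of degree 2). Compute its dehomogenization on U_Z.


f(x, y) = -x**2 + x*y + x - 2*y**2

On U_Z we set Z = 1. Each monomial c·X^i·Y^j·Z^k in F becomes c·x^i·y^j·1^k = c·x^i·y^j.
Substituting Z = 1: F(X, Y, 1) = -x**2 + x*y + x - 2*y**2.
Note: deg(f) ≤ deg(F) = 2; strict inequality happens when F is divisible by Z (lost terms).


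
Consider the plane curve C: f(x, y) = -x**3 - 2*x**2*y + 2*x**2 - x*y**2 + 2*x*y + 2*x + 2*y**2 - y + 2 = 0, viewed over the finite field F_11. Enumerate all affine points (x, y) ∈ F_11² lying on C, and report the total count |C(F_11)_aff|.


Affine F_11-points: {(1, 3), (1, 9), (2, 10), (3, 10), (4, 0), (4, 4), (5, 4), (5, 8), (7, 1), (7, 4), (8, 2), (8, 3), (9, 3), (10, 10)}; count = 14.

For each of the 121 pairs (x, y) ∈ F_11², evaluate f(x, y) mod 11. Record the zeros.
  x = 0: [0↦2, 1↦3, 2↦8, 3↦6, 4↦8, 5↦3, 6↦2, 7↦5, 8↦1, 9↦1, 10↦5]  zeros at y ∈ ∅
  x = 1: [0↦5, 1↦5, 2↦7, 3↦0, 4↦6, 5↦3, 6↦2, 7↦3, 8↦6, 9↦0, 10↦7]  zeros at y ∈ {3, 9}
  x = 2: [0↦6, 1↦1, 2↦7, 3↦2, 4↦8, 5↦3, 6↦9, 7↦4, 8↦10, 9↦5, 10↦0]  zeros at y ∈ {10}
  x = 3: [0↦10, 1↦7, 2↦2, 3↦6, 4↦8, 5↦8, 6↦6, 7↦2, 8↦7, 9↦10, 10↦0]  zeros at y ∈ {10}
  x = 4: [0↦0, 1↦6, 2↦8, 3↦6, 4↦0, 5↦1, 6↦9, 7↦2, 8↦2, 9↦9, 10↦1]  zeros at y ∈ {0, 4}
  x = 5: [0↦3, 1↦3, 2↦8, 3↦7, 4↦0, 5↦9, 6↦1, 7↦9, 8↦0, 9↦7, 10↦8]  zeros at y ∈ {4, 8}
  x = 6: [0↦2, 1↦3, 2↦7, 3↦3, 4↦2, 5↦4, 6↦9, 7↦6, 8↦6, 9↦9, 10↦4]  zeros at y ∈ ∅
  x = 7: [0↦2, 1↦0, 2↦10, 3↦10, 4↦0, 5↦2, 6↦5, 7↦9, 8↦3, 9↦9, 10↦5]  zeros at y ∈ {1, 4}
  x = 8: [0↦8, 1↦10, 2↦0, 3↦0, 4↦10, 5↦8, 6↦5, 7↦1, 8↦7, 9↦1, 10↦5]  zeros at y ∈ {2, 3}
  x = 9: [0↦3, 1↦5, 2↦4, 3↦0, 4↦4, 5↦5, 6↦3, 7↦9, 8↦1, 9↦1, 10↦9]  zeros at y ∈ {3}
  x = 10: [0↦3, 1↦1, 2↦5, 3↦4, 4↦9, 5↦9, 6↦4, 7↦5, 8↦1, 9↦3, 10↦0]  zeros at y ∈ {10}
Collecting zeros: affine points = {(1, 3), (1, 9), (2, 10), (3, 10), (4, 0), (4, 4), (5, 4), (5, 8), (7, 1), (7, 4), (8, 2), (8, 3), (9, 3), (10, 10)}.
Total count |C(F_11)_aff| = 14.


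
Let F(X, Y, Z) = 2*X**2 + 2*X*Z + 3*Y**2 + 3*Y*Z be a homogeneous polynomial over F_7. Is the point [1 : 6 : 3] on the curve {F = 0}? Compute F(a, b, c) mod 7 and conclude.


F(1,6,3) ≡ 2 (mod 7); P is NOT on the curve.

Evaluate F(1, 6, 3) term-by-term (mod 7).
  2*X**2 ↦ 2·1·1·1 = 2
  2*X*Z ↦ 2·1·1·3 = 6
  3*Y**2 ↦ 3·1·36·1 = 108
  3*Y*Z ↦ 3·1·6·3 = 54
Sum: F(1, 6, 3) = (2) + (6) + (108) + (54) = 170.
Reducing mod 7: 170 ≡ 2 (mod 7).
Since F(a, b, c) ≡ 2 ≠ 0 (mod 7), P does NOT lie on the curve.


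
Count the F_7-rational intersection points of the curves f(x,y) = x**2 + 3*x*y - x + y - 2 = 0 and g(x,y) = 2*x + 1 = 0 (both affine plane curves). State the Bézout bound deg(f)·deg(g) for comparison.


Common zeros: {(3, 1)}; count = 1; Bézout bound = 2.

deg(f) = 2, deg(g) = 1, so Bézout bound = 2.
Scan x ∈ F_7. For each x, list the y ∈ F_7 with f(x, y) ≡ 0 and those with g(x, y) ≡ 0 (mod 7); the common zeros in that column are the intersection.
  x = 0: f ≡ 0 at y ∈ {2}; g ≡ 0 at y ∈ ∅; common: ∅.
  x = 1: f ≡ 0 at y ∈ {4}; g ≡ 0 at y ∈ ∅; common: ∅.
  x = 2: f ≡ 0 at y ∈ {0, 1, 2, 3, 4, 5, 6}; g ≡ 0 at y ∈ ∅; common: ∅.
  x = 3: f ≡ 0 at y ∈ {1}; g ≡ 0 at y ∈ {0, 1, 2, 3, 4, 5, 6}; common: {1}.
  x = 4: f ≡ 0 at y ∈ {3}; g ≡ 0 at y ∈ ∅; common: ∅.
  x = 5: f ≡ 0 at y ∈ {5}; g ≡ 0 at y ∈ ∅; common: ∅.
  x = 6: f ≡ 0 at y ∈ {0}; g ≡ 0 at y ∈ ∅; common: ∅.
Collecting: common zeros = {(3, 1)}, so the count is 1.
Comparison with the Bézout bound: 1 ≤ 2 = deg(f)·deg(g), as expected for curves with no common component (the affine F_7-count falls short of the bound because intersections may lie at infinity, over extension fields, or carry multiplicity).


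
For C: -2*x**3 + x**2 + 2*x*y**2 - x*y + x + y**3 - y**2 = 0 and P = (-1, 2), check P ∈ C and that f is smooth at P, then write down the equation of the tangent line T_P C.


Tangent line at P: -x + y - 3 = 0.

Step 1: f(-1, 2) = 0, so P lies on C.
Step 2: partial derivatives
  f_x(x, y) = -6*x**2 + 2*x + 2*y**2 - y + 1, f_y(x, y) = 4*x*y - x + 3*y**2 - 2*y.
  f_x(P) = -1, f_y(P) = 1 (gradient nonzero, so P is smooth).
Step 3: tangent line at P: -1·(x − -1) + 1·(y − 2) = 0.
Expanding: -x + y - 3 = 0.


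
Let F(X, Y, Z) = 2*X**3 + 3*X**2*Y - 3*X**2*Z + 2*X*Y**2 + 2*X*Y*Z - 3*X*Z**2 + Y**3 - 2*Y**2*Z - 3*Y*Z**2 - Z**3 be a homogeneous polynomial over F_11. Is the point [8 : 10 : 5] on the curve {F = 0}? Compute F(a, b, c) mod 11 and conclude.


F(8,10,5) ≡ 5 (mod 11); P is NOT on the curve.

Evaluate F(8, 10, 5) term-by-term (mod 11).
  2*X**3 ↦ 2·512·1·1 = 1024
  3*X**2*Y ↦ 3·64·10·1 = 1920
  -3*X**2*Z ↦ -3·64·1·5 = -960
  2*X*Y**2 ↦ 2·8·100·1 = 1600
  2*X*Y*Z ↦ 2·8·10·5 = 800
  -3*X*Z**2 ↦ -3·8·1·25 = -600
  Y**3 ↦ 1·1·1000·1 = 1000
  -2*Y**2*Z ↦ -2·1·100·5 = -1000
  -3*Y*Z**2 ↦ -3·1·10·25 = -750
  -Z**3 ↦ -1·1·1·125 = -125
Sum: F(8, 10, 5) = (1024) + (1920) + (-960) + (1600) + (800) + (-600) + (1000) + (-1000) + (-750) + (-125) = 2909.
Reducing mod 11: 2909 ≡ 5 (mod 11).
Since F(a, b, c) ≡ 5 ≠ 0 (mod 11), P does NOT lie on the curve.


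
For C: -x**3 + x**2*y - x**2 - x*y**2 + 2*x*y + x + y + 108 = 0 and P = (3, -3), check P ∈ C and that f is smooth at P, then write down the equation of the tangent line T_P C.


Tangent line at P: -65*x + 34*y + 297 = 0.

Step 1: f(3, -3) = 0, so P lies on C.
Step 2: partial derivatives
  f_x(x, y) = -3*x**2 + 2*x*y - 2*x - y**2 + 2*y + 1, f_y(x, y) = x**2 - 2*x*y + 2*x + 1.
  f_x(P) = -65, f_y(P) = 34 (gradient nonzero, so P is smooth).
Step 3: tangent line at P: -65·(x − 3) + 34·(y − -3) = 0.
Expanding: -65*x + 34*y + 297 = 0.


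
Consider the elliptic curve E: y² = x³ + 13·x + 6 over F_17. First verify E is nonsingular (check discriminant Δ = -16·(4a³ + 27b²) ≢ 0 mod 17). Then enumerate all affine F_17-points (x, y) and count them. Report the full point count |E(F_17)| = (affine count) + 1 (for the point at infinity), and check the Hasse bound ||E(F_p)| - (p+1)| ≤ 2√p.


Affine points = {(3, 2), (3, 15), (5, 3), (5, 14), (7, 7), (7, 10), (9, 6), (9, 11), (11, 1), (11, 16), (13, 3), (13, 14), (14, 5), (14, 12), (16, 3), (16, 14)}; affine count = 16; |E(F_17)| = 17.

Discriminant check: Δ ∝ 4a³ + 27b² = 4·13³ + 27·6² = 4·2197 + 27·36 ≡ 2 (mod 17). Nonzero ⇒ E is nonsingular.
For each x ∈ F_17, compute rhs = x³ + 13·x + 6 mod 17, then count y ∈ F_17 with y² ≡ rhs.
  x = 0: rhs = 6, matching y values: none (0 points).
  x = 1: rhs = 3, matching y values: none (0 points).
  x = 2: rhs = 6, matching y values: none (0 points).
  x = 3: rhs = 4, matching y values: 2, 15 (2 points).
  x = 4: rhs = 3, matching y values: none (0 points).
  x = 5: rhs = 9, matching y values: 3, 14 (2 points).
  x = 6: rhs = 11, matching y values: none (0 points).
  x = 7: rhs = 15, matching y values: 7, 10 (2 points).
  x = 8: rhs = 10, matching y values: none (0 points).
  x = 9: rhs = 2, matching y values: 6, 11 (2 points).
  x = 10: rhs = 14, matching y values: none (0 points).
  x = 11: rhs = 1, matching y values: 1, 16 (2 points).
  x = 12: rhs = 3, matching y values: none (0 points).
  x = 13: rhs = 9, matching y values: 3, 14 (2 points).
  x = 14: rhs = 8, matching y values: 5, 12 (2 points).
  x = 15: rhs = 6, matching y values: none (0 points).
  x = 16: rhs = 9, matching y values: 3, 14 (2 points).
Total affine count: 16.
Full point count |E(F_17)| = 16 + 1 = 17.
Hasse bound: |17 − (17+1)| = |-1| = 1 ≤ 2√17 ≈ 8.2462 ✓.


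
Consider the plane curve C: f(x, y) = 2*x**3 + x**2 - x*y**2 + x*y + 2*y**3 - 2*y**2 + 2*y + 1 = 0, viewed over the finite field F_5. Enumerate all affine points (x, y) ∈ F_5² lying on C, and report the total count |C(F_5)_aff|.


Affine F_5-points: {(0, 4), (1, 3), (3, 2), (4, 0)}; count = 4.

For each of the 25 pairs (x, y) ∈ F_5², evaluate f(x, y) mod 5. Record the zeros.
  x = 0: [0↦1, 1↦3, 2↦3, 3↦3, 4↦0]  zeros at y ∈ {4}
  x = 1: [0↦4, 1↦1, 2↦4, 3↦0, 4↦1]  zeros at y ∈ {3}
  x = 2: [0↦1, 1↦3, 2↦4, 3↦1, 4↦1]  zeros at y ∈ ∅
  x = 3: [0↦4, 1↦1, 2↦0, 3↦3, 4↦2]  zeros at y ∈ {2}
  x = 4: [0↦0, 1↦2, 2↦4, 3↦3, 4↦1]  zeros at y ∈ {0}
Collecting zeros: affine points = {(0, 4), (1, 3), (3, 2), (4, 0)}.
Total count |C(F_5)_aff| = 4.


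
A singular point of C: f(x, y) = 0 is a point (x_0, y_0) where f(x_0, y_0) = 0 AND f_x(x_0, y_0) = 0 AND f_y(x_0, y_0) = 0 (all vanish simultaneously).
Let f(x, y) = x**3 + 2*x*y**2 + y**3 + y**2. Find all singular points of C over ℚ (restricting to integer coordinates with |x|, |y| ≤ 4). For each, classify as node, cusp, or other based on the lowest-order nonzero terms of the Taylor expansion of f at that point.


Singular points: {(0, 0)}; classification: cusp.

Compute partial derivatives:
  f_x = 3*x**2 + 2*y**2.
  f_y = 4*x*y + 3*y**2 + 2*y.
Scan x_0 ∈ {−4, ..., 4}. For each x_0, f_y(x_0, y) is a polynomial in y; find its integer roots y ∈ {−4, ..., 4}, then test f_x and f at those candidates.
  x = -4: f_y(-4, y) = 3*y**2 - 14*y; vanishes at y ∈ {0}. (-4, 0): f_x = 48 ≠ 0.
  x = -3: f_y(-3, y) = 3*y**2 - 10*y; vanishes at y ∈ {0}. (-3, 0): f_x = 27 ≠ 0.
  x = -2: f_y(-2, y) = 3*y**2 - 6*y; vanishes at y ∈ {0, 2}. (-2, 0): f_x = 12 ≠ 0; (-2, 2): f_x = 20 ≠ 0.
  x = -1: f_y(-1, y) = 3*y**2 - 2*y; vanishes at y ∈ {0}. (-1, 0): f_x = 3 ≠ 0.
  x = 0: f_y(0, y) = 3*y**2 + 2*y; vanishes at y ∈ {0}. (0, 0): f_x = 0, f = 0 — SINGULAR.
  x = 1: f_y(1, y) = 3*y**2 + 6*y; vanishes at y ∈ {-2, 0}. (1, -2): f_x = 11 ≠ 0; (1, 0): f_x = 3 ≠ 0.
  x = 2: f_y(2, y) = 3*y**2 + 10*y; vanishes at y ∈ {0}. (2, 0): f_x = 12 ≠ 0.
  x = 3: f_y(3, y) = 3*y**2 + 14*y; vanishes at y ∈ {0}. (3, 0): f_x = 27 ≠ 0.
  x = 4: f_y(4, y) = 3*y**2 + 18*y; vanishes at y ∈ {0}. (4, 0): f_x = 48 ≠ 0.
Only singular point on the grid: (0, 0).
Classify: substitute x = 0 + u, y = 0 + v and expand: f = u**3 + 2*u*v**2 + v**3 + v**2.
No constant or linear terms (consistent with a singular point). Quadratic part: v**2. Cubic part: u**3 + 2*u*v**2 + v**3.
The quadratic part v**2 is a perfect square, so there is a single (double) tangent line v = 0, i.e. y = 0. Restricting the cubic part to that line (v = 0) leaves u**3 ≠ 0, so f is not divisible by v and the branch is v² ≈ -u**3 to lowest order — this is a cusp.
Classification: cusp.


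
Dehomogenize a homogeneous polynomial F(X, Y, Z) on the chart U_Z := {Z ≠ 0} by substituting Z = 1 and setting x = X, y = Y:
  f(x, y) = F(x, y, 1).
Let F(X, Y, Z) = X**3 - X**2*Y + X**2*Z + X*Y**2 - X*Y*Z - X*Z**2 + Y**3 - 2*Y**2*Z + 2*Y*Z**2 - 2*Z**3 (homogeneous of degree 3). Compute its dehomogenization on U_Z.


f(x, y) = x**3 - x**2*y + x**2 + x*y**2 - x*y - x + y**3 - 2*y**2 + 2*y - 2

On U_Z we set Z = 1. Each monomial c·X^i·Y^j·Z^k in F becomes c·x^i·y^j·1^k = c·x^i·y^j.
Substituting Z = 1: F(X, Y, 1) = x**3 - x**2*y + x**2 + x*y**2 - x*y - x + y**3 - 2*y**2 + 2*y - 2.
Note: deg(f) ≤ deg(F) = 3; strict inequality happens when F is divisible by Z (lost terms).


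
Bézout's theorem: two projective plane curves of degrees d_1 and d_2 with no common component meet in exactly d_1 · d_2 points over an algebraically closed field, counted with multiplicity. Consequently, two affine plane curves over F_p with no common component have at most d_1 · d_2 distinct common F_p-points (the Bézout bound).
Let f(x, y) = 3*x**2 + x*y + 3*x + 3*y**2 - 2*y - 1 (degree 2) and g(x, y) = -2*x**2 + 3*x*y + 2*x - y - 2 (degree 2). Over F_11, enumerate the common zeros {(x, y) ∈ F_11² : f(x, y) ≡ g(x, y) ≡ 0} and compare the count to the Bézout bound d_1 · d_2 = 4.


Common zeros: ∅; count = 0; Bézout bound = 4.

deg(f) = 2, deg(g) = 2, so Bézout bound = 4.
Scan x ∈ F_11. For each x, list the y ∈ F_11 with f(x, y) ≡ 0 and those with g(x, y) ≡ 0 (mod 11); the common zeros in that column are the intersection.
  x = 0: f ≡ 0 at y ∈ {1, 7}; g ≡ 0 at y ∈ {9}; common: ∅.
  x = 1: f ≡ 0 at y ∈ ∅; g ≡ 0 at y ∈ {1}; common: ∅.
  x = 2: f ≡ 0 at y ∈ {3, 8}; g ≡ 0 at y ∈ {10}; common: ∅.
  x = 3: f ≡ 0 at y ∈ ∅; g ≡ 0 at y ∈ {10}; common: ∅.
  x = 4: f ≡ 0 at y ∈ {7}; g ≡ 0 at y ∈ ∅; common: ∅.
  x = 5: f ≡ 0 at y ∈ ∅; g ≡ 0 at y ∈ {3}; common: ∅.
  x = 6: f ≡ 0 at y ∈ {1, 5}; g ≡ 0 at y ∈ {3}; common: ∅.
  x = 7: f ≡ 0 at y ∈ {3, 10}; g ≡ 0 at y ∈ {1}; common: ∅.
  x = 8: f ≡ 0 at y ∈ ∅; g ≡ 0 at y ∈ {4}; common: ∅.
  x = 9: f ≡ 0 at y ∈ {8}; g ≡ 0 at y ∈ {9}; common: ∅.
  x = 10: f ≡ 0 at y ∈ ∅; g ≡ 0 at y ∈ {4}; common: ∅.
Collecting: common zeros = ∅, so the count is 0.
Comparison with the Bézout bound: 0 ≤ 4 = deg(f)·deg(g), as expected for curves with no common component (the affine F_11-count falls short of the bound because intersections may lie at infinity, over extension fields, or carry multiplicity).


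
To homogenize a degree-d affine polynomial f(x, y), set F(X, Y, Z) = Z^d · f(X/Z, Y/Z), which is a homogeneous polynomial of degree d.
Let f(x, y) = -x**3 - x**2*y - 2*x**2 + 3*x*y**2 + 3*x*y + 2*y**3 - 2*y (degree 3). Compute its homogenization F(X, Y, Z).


F(X, Y, Z) = -X**3 - X**2*Y - 2*X**2*Z + 3*X*Y**2 + 3*X*Y*Z + 2*Y**3 - 2*Y*Z**2

deg(f) = 3.
Substitute x = X/Z, y = Y/Z into f, then multiply by Z^3.
  monomial -1·x^3·y^0 ↦ -1·X^3·Y^0·Z^0.
  monomial -1·x^2·y^1 ↦ -1·X^2·Y^1·Z^0.
  monomial -2·x^2·y^0 ↦ -2·X^2·Y^0·Z^1.
  monomial 3·x^1·y^2 ↦ 3·X^1·Y^2·Z^0.
  monomial 3·x^1·y^1 ↦ 3·X^1·Y^1·Z^1.
  monomial 2·x^0·y^3 ↦ 2·X^0·Y^3·Z^0.
  monomial -2·x^0·y^1 ↦ -2·X^0·Y^1·Z^2.
Collecting: F(X, Y, Z) = -X**3 - X**2*Y - 2*X**2*Z + 3*X*Y**2 + 3*X*Y*Z + 2*Y**3 - 2*Y*Z**2.


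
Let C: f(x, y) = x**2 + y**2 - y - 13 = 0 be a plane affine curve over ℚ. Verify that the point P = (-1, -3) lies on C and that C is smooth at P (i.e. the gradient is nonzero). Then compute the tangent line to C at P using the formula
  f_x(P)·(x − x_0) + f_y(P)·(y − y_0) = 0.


Tangent line at P: -2*x - 7*y - 23 = 0.

Step 1: f(-1, -3) = 0, so P lies on C.
Step 2: partial derivatives
  f_x(x, y) = 2*x, f_y(x, y) = 2*y - 1.
  f_x(P) = -2, f_y(P) = -7 (gradient nonzero, so P is smooth).
Step 3: tangent line at P: -2·(x − -1) + -7·(y − -3) = 0.
Expanding: -2*x - 7*y - 23 = 0.


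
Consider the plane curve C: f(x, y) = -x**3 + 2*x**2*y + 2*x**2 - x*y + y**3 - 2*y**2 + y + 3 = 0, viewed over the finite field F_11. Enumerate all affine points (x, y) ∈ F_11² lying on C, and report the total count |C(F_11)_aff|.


Affine F_11-points: {(1, 4), (2, 3), (2, 7), (3, 8), (5, 7), (5, 10), (7, 0), (9, 7)}; count = 8.

For each of the 121 pairs (x, y) ∈ F_11², evaluate f(x, y) mod 11. Record the zeros.
  x = 0: [0↦3, 1↦3, 2↦5, 3↦4, 4↦6, 5↦6, 6↦10, 7↦2, 8↦10, 9↦7, 10↦10]  zeros at y ∈ ∅
  x = 1: [0↦4, 1↦5, 2↦8, 3↦8, 4↦0, 5↦1, 6↦6, 7↦10, 8↦8, 9↦6, 10↦10]  zeros at y ∈ {4}
  x = 2: [0↦3, 1↦9, 2↦6, 3↦0, 4↦8, 5↦3, 6↦2, 7↦0, 8↦3, 9↦6, 10↦4]  zeros at y ∈ {3, 7}
  x = 3: [0↦5, 1↦9, 2↦4, 3↦7, 4↦2, 5↦6, 6↦3, 7↦10, 8↦0, 9↦1, 10↦8]  zeros at y ∈ {8}
  x = 4: [0↦4, 1↦10, 2↦7, 3↦1, 4↦9, 5↦4, 6↦3, 7↦1, 8↦4, 9↦7, 10↦5]  zeros at y ∈ ∅
  x = 5: [0↦5, 1↦6, 2↦9, 3↦9, 4↦1, 5↦2, 6↦7, 7↦0, 8↦9, 9↦7, 10↦0]  zeros at y ∈ {7, 10}
  x = 6: [0↦2, 1↦2, 2↦4, 3↦3, 4↦5, 5↦5, 6↦9, 7↦1, 8↦9, 9↦6, 10↦9]  zeros at y ∈ ∅
  x = 7: [0↦0, 1↦3, 2↦8, 3↦10, 4↦4, 5↦7, 6↦3, 7↦9, 8↦9, 9↦9, 10↦4]  zeros at y ∈ {0}
  x = 8: [0↦4, 1↦3, 2↦4, 3↦2, 4↦3, 5↦2, 6↦5, 7↦7, 8↦3, 9↦10, 10↦1]  zeros at y ∈ ∅
  x = 9: [0↦8, 1↦7, 2↦8, 3↦6, 4↦7, 5↦6, 6↦9, 7↦0, 8↦7, 9↦3, 10↦5]  zeros at y ∈ {7}
  x = 10: [0↦6, 1↦9, 2↦3, 3↦5, 4↦10, 5↦2, 6↦9, 7↦4, 8↦4, 9↦4, 10↦10]  zeros at y ∈ ∅
Collecting zeros: affine points = {(1, 4), (2, 3), (2, 7), (3, 8), (5, 7), (5, 10), (7, 0), (9, 7)}.
Total count |C(F_11)_aff| = 8.


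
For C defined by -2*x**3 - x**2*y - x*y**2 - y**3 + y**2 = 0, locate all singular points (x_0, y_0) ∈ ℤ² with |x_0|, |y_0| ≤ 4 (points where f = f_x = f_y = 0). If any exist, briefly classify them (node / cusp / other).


Singular points: {(0, 0)}; classification: cusp.

Compute partial derivatives:
  f_x = -6*x**2 - 2*x*y - y**2.
  f_y = -x**2 - 2*x*y - 3*y**2 + 2*y.
Scan x_0 ∈ {−4, ..., 4}. For each x_0, f_y(x_0, y) is a polynomial in y; find its integer roots y ∈ {−4, ..., 4}, then test f_x and f at those candidates.
  x = -4: f_y(-4, y) = -3*y**2 + 10*y - 16; no integer root y with |y| ≤ 4.
  x = -3: f_y(-3, y) = -3*y**2 + 8*y - 9; no integer root y with |y| ≤ 4.
  x = -2: f_y(-2, y) = -3*y**2 + 6*y - 4; no integer root y with |y| ≤ 4.
  x = -1: f_y(-1, y) = -3*y**2 + 4*y - 1; vanishes at y ∈ {1}. (-1, 1): f_x = -5 ≠ 0.
  x = 0: f_y(0, y) = -3*y**2 + 2*y; vanishes at y ∈ {0}. (0, 0): f_x = 0, f = 0 — SINGULAR.
  x = 1: f_y(1, y) = -3*y**2 - 1; no integer root y with |y| ≤ 4.
  x = 2: f_y(2, y) = -3*y**2 - 2*y - 4; no integer root y with |y| ≤ 4.
  x = 3: f_y(3, y) = -3*y**2 - 4*y - 9; no integer root y with |y| ≤ 4.
  x = 4: f_y(4, y) = -3*y**2 - 6*y - 16; no integer root y with |y| ≤ 4.
Only singular point on the grid: (0, 0).
Classify: substitute x = 0 + u, y = 0 + v and expand: f = -2*u**3 - u**2*v - u*v**2 - v**3 + v**2.
No constant or linear terms (consistent with a singular point). Quadratic part: v**2. Cubic part: -2*u**3 - u**2*v - u*v**2 - v**3.
The quadratic part v**2 is a perfect square, so there is a single (double) tangent line v = 0, i.e. y = 0. Restricting the cubic part to that line (v = 0) leaves -2*u**3 ≠ 0, so f is not divisible by v and the branch is v² ≈ 2*u**3 to lowest order — this is a cusp.
Classification: cusp.


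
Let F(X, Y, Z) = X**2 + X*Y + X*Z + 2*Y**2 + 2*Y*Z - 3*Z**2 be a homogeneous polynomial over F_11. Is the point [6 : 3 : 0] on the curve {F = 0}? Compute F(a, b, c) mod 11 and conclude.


F(6,3,0) ≡ 6 (mod 11); P is NOT on the curve.

Evaluate F(6, 3, 0) term-by-term (mod 11).
  X**2 ↦ 1·36·1·1 = 36
  X*Y ↦ 1·6·3·1 = 18
  X*Z ↦ 1·6·1·0 = 0
  2*Y**2 ↦ 2·1·9·1 = 18
  2*Y*Z ↦ 2·1·3·0 = 0
  -3*Z**2 ↦ -3·1·1·0 = 0
Sum: F(6, 3, 0) = (36) + (18) + (0) + (18) + (0) + (0) = 72.
Reducing mod 11: 72 ≡ 6 (mod 11).
Since F(a, b, c) ≡ 6 ≠ 0 (mod 11), P does NOT lie on the curve.


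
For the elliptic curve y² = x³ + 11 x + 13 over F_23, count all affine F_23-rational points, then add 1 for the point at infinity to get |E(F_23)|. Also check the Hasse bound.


Affine points = {(0, 6), (0, 17), (1, 5), (1, 18), (3, 2), (3, 21), (4, 11), (4, 12), (5, 3), (5, 20), (9, 6), (9, 17), (11, 4), (11, 19), (14, 6), (14, 17), (21, 11), (21, 12), (22, 1), (22, 22)}; affine count = 20; |E(F_23)| = 21.

Discriminant check: Δ ∝ 4a³ + 27b² = 4·11³ + 27·13² = 4·1331 + 27·169 ≡ 20 (mod 23). Nonzero ⇒ E is nonsingular.
For each x ∈ F_23, compute rhs = x³ + 11·x + 13 mod 23, then count y ∈ F_23 with y² ≡ rhs.
  x = 0: rhs = 13, matching y values: 6, 17 (2 points).
  x = 1: rhs = 2, matching y values: 5, 18 (2 points).
  x = 2: rhs = 20, matching y values: none (0 points).
  x = 3: rhs = 4, matching y values: 2, 21 (2 points).
  x = 4: rhs = 6, matching y values: 11, 12 (2 points).
  x = 5: rhs = 9, matching y values: 3, 20 (2 points).
  x = 6: rhs = 19, matching y values: none (0 points).
  x = 7: rhs = 19, matching y values: none (0 points).
  x = 8: rhs = 15, matching y values: none (0 points).
  x = 9: rhs = 13, matching y values: 6, 17 (2 points).
  x = 10: rhs = 19, matching y values: none (0 points).
  x = 11: rhs = 16, matching y values: 4, 19 (2 points).
  x = 12: rhs = 10, matching y values: none (0 points).
  x = 13: rhs = 7, matching y values: none (0 points).
  x = 14: rhs = 13, matching y values: 6, 17 (2 points).
  x = 15: rhs = 11, matching y values: none (0 points).
  x = 16: rhs = 7, matching y values: none (0 points).
  x = 17: rhs = 7, matching y values: none (0 points).
  x = 18: rhs = 17, matching y values: none (0 points).
  x = 19: rhs = 20, matching y values: none (0 points).
  x = 20: rhs = 22, matching y values: none (0 points).
  x = 21: rhs = 6, matching y values: 11, 12 (2 points).
  x = 22: rhs = 1, matching y values: 1, 22 (2 points).
Total affine count: 20.
Full point count |E(F_23)| = 20 + 1 = 21.
Hasse bound: |21 − (23+1)| = |-3| = 3 ≤ 2√23 ≈ 9.5917 ✓.


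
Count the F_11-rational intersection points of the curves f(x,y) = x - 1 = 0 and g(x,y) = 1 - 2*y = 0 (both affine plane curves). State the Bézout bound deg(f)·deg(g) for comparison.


Common zeros: {(1, 6)}; count = 1; Bézout bound = 1.

deg(f) = 1, deg(g) = 1, so Bézout bound = 1.
Scan x ∈ F_11. For each x, list the y ∈ F_11 with f(x, y) ≡ 0 and those with g(x, y) ≡ 0 (mod 11); the common zeros in that column are the intersection.
  x = 0: f ≡ 0 at y ∈ ∅; g ≡ 0 at y ∈ {6}; common: ∅.
  x = 1: f ≡ 0 at y ∈ {0, 1, 2, 3, 4, 5, 6, 7, 8, 9, 10}; g ≡ 0 at y ∈ {6}; common: {6}.
  x = 2: f ≡ 0 at y ∈ ∅; g ≡ 0 at y ∈ {6}; common: ∅.
  x = 3: f ≡ 0 at y ∈ ∅; g ≡ 0 at y ∈ {6}; common: ∅.
  x = 4: f ≡ 0 at y ∈ ∅; g ≡ 0 at y ∈ {6}; common: ∅.
  x = 5: f ≡ 0 at y ∈ ∅; g ≡ 0 at y ∈ {6}; common: ∅.
  x = 6: f ≡ 0 at y ∈ ∅; g ≡ 0 at y ∈ {6}; common: ∅.
  x = 7: f ≡ 0 at y ∈ ∅; g ≡ 0 at y ∈ {6}; common: ∅.
  x = 8: f ≡ 0 at y ∈ ∅; g ≡ 0 at y ∈ {6}; common: ∅.
  x = 9: f ≡ 0 at y ∈ ∅; g ≡ 0 at y ∈ {6}; common: ∅.
  x = 10: f ≡ 0 at y ∈ ∅; g ≡ 0 at y ∈ {6}; common: ∅.
Collecting: common zeros = {(1, 6)}, so the count is 1.
Comparison with the Bézout bound: 1 ≤ 1 = deg(f)·deg(g), as expected for curves with no common component (the bound is attained).


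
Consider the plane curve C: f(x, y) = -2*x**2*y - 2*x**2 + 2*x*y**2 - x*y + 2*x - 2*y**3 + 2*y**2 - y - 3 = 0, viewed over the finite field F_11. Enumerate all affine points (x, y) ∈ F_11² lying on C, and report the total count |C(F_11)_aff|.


Affine F_11-points: {(1, 2), (1, 3), (1, 8), (2, 9), (3, 9), (4, 2), (4, 4), (4, 10), (6, 7), (7, 8), (8, 3), (9, 6), (10, 1), (10, 4), (10, 6)}; count = 15.

For each of the 121 pairs (x, y) ∈ F_11², evaluate f(x, y) mod 11. Record the zeros.
  x = 0: [0↦8, 1↦7, 2↦9, 3↦2, 4↦7, 5↦1, 6↦5, 7↦7, 8↦6, 9↦1, 10↦2]  zeros at y ∈ ∅
  x = 1: [0↦8, 1↦6, 2↦0, 3↦0, 4↦5, 5↦3, 6↦4, 7↦7, 8↦0, 9↦4, 10↦7]  zeros at y ∈ {2, 3, 8}
  x = 2: [0↦4, 1↦8, 2↦1, 3↦4, 4↦5, 5↦3, 6↦8, 7↦8, 8↦2, 9↦0, 10↦1]  zeros at y ∈ {9}
  x = 3: [0↦7, 1↦2, 2↦1, 3↦3, 4↦7, 5↦1, 6↦6, 7↦10, 8↦1, 9↦0, 10↦6]  zeros at y ∈ {9}
  x = 4: [0↦6, 1↦10, 2↦0, 3↦8, 4↦0, 5↦8, 6↦9, 7↦2, 8↦8, 9↦4, 10↦0]  zeros at y ∈ {2, 4, 10}
  x = 5: [0↦1, 1↦10, 2↦9, 3↦8, 4↦6, 5↦2, 6↦6, 7↦6, 8↦1, 9↦1, 10↦5]  zeros at y ∈ ∅
  x = 6: [0↦3, 1↦2, 2↦6, 3↦3, 4↦3, 5↦5, 6↦8, 7↦0, 8↦2, 9↦2, 10↦10]  zeros at y ∈ {7}
  x = 7: [0↦1, 1↦8, 2↦2, 3↦4, 4↦2, 5↦6, 6↦4, 7↦6, 8↦0, 9↦7, 10↦4]  zeros at y ∈ {8}
  x = 8: [0↦6, 1↦6, 2↦8, 3↦0, 4↦3, 5↦5, 6↦5, 7↦2, 8↦6, 9↦5, 10↦9]  zeros at y ∈ {3}
  x = 9: [0↦7, 1↦7, 2↦2, 3↦2, 4↦6, 5↦2, 6↦0, 7↦10, 8↦9, 9↦7, 10↦3]  zeros at y ∈ {6}
  x = 10: [0↦4, 1↦0, 2↦6, 3↦10, 4↦0, 5↦8, 6↦0, 7↦8, 8↦9, 9↦2, 10↦8]  zeros at y ∈ {1, 4, 6}
Collecting zeros: affine points = {(1, 2), (1, 3), (1, 8), (2, 9), (3, 9), (4, 2), (4, 4), (4, 10), (6, 7), (7, 8), (8, 3), (9, 6), (10, 1), (10, 4), (10, 6)}.
Total count |C(F_11)_aff| = 15.


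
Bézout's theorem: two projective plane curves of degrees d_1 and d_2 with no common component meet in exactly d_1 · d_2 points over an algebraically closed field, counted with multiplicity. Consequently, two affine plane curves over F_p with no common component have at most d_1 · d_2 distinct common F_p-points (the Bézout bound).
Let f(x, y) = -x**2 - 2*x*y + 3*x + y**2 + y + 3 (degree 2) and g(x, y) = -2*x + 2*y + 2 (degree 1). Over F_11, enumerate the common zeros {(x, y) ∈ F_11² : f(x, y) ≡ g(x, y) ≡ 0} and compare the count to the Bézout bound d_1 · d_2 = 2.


Common zeros: ∅; count = 0; Bézout bound = 2.

deg(f) = 2, deg(g) = 1, so Bézout bound = 2.
Scan x ∈ F_11. For each x, list the y ∈ F_11 with f(x, y) ≡ 0 and those with g(x, y) ≡ 0 (mod 11); the common zeros in that column are the intersection.
  x = 0: f ≡ 0 at y ∈ {5}; g ≡ 0 at y ∈ {10}; common: ∅.
  x = 1: f ≡ 0 at y ∈ {3, 9}; g ≡ 0 at y ∈ {0}; common: ∅.
  x = 2: f ≡ 0 at y ∈ {7}; g ≡ 0 at y ∈ {1}; common: ∅.
  x = 3: f ≡ 0 at y ∈ ∅; g ≡ 0 at y ∈ {2}; common: ∅.
  x = 4: f ≡ 0 at y ∈ {2, 5}; g ≡ 0 at y ∈ {3}; common: ∅.
  x = 5: f ≡ 0 at y ∈ ∅; g ≡ 0 at y ∈ {4}; common: ∅.
  x = 6: f ≡ 0 at y ∈ {2, 9}; g ≡ 0 at y ∈ {5}; common: ∅.
  x = 7: f ≡ 0 at y ∈ {3, 10}; g ≡ 0 at y ∈ {6}; common: ∅.
  x = 8: f ≡ 0 at y ∈ ∅; g ≡ 0 at y ∈ {7}; common: ∅.
  x = 9: f ≡ 0 at y ∈ {7, 10}; g ≡ 0 at y ∈ {8}; common: ∅.
  x = 10: f ≡ 0 at y ∈ ∅; g ≡ 0 at y ∈ {9}; common: ∅.
Collecting: common zeros = ∅, so the count is 0.
Comparison with the Bézout bound: 0 ≤ 2 = deg(f)·deg(g), as expected for curves with no common component (the affine F_11-count falls short of the bound because intersections may lie at infinity, over extension fields, or carry multiplicity).


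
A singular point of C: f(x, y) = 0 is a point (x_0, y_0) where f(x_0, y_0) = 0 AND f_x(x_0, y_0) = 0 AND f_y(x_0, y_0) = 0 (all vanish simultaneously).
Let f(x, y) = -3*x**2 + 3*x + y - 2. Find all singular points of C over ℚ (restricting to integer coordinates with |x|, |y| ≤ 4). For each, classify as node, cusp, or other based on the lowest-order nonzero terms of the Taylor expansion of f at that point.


No singular points in the scanned grid; C is smooth there.

Compute partial derivatives:
  f_x = 3 - 6*x.
  f_y = 1.
f_y = 1 is a nonzero constant, so f_y never vanishes: no point (x, y) can satisfy f = f_x = f_y = 0. In particular no (x, y) ∈ {−4, ..., 4}² is singular; the curve is smooth.


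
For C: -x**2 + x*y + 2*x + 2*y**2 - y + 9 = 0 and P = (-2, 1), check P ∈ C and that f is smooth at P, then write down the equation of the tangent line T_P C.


Tangent line at P: 7*x + y + 13 = 0.

Step 1: f(-2, 1) = 0, so P lies on C.
Step 2: partial derivatives
  f_x(x, y) = -2*x + y + 2, f_y(x, y) = x + 4*y - 1.
  f_x(P) = 7, f_y(P) = 1 (gradient nonzero, so P is smooth).
Step 3: tangent line at P: 7·(x − -2) + 1·(y − 1) = 0.
Expanding: 7*x + y + 13 = 0.


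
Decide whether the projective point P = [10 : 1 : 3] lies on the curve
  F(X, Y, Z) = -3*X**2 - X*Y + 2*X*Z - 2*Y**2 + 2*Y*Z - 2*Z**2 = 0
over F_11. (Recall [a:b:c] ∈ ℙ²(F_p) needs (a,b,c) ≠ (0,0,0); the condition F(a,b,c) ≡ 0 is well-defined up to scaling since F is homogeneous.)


F(10,1,3) ≡ 0 (mod 11); P is on the curve.

Evaluate F(10, 1, 3) term-by-term (mod 11).
  -3*X**2 ↦ -3·100·1·1 = -300
  -X*Y ↦ -1·10·1·1 = -10
  2*X*Z ↦ 2·10·1·3 = 60
  -2*Y**2 ↦ -2·1·1·1 = -2
  2*Y*Z ↦ 2·1·1·3 = 6
  -2*Z**2 ↦ -2·1·1·9 = -18
Sum: F(10, 1, 3) = (-300) + (-10) + (60) + (-2) + (6) + (-18) = -264.
Reducing mod 11: -264 ≡ 0 (mod 11).
Since F(a, b, c) ≡ 0 (mod 11), P lies on the curve.


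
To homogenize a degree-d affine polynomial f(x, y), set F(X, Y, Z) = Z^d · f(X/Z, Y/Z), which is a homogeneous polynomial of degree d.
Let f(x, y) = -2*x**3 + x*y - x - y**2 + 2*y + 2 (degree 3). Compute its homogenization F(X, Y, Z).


F(X, Y, Z) = -2*X**3 + X*Y*Z - X*Z**2 - Y**2*Z + 2*Y*Z**2 + 2*Z**3

deg(f) = 3.
Substitute x = X/Z, y = Y/Z into f, then multiply by Z^3.
  monomial -2·x^3·y^0 ↦ -2·X^3·Y^0·Z^0.
  monomial 1·x^1·y^1 ↦ 1·X^1·Y^1·Z^1.
  monomial -1·x^1·y^0 ↦ -1·X^1·Y^0·Z^2.
  monomial -1·x^0·y^2 ↦ -1·X^0·Y^2·Z^1.
  monomial 2·x^0·y^1 ↦ 2·X^0·Y^1·Z^2.
  monomial 2·x^0·y^0 ↦ 2·X^0·Y^0·Z^3.
Collecting: F(X, Y, Z) = -2*X**3 + X*Y*Z - X*Z**2 - Y**2*Z + 2*Y*Z**2 + 2*Z**3.


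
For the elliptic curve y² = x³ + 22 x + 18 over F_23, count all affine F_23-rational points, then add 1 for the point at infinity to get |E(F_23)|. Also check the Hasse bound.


Affine points = {(0, 8), (0, 15), (1, 8), (1, 15), (2, 1), (2, 22), (4, 3), (4, 20), (5, 0), (7, 3), (7, 20), (8, 4), (8, 19), (9, 5), (9, 18), (11, 2), (11, 21), (12, 3), (12, 20), (16, 2), (16, 21), (18, 6), (18, 17), (19, 2), (19, 21), (21, 9), (21, 14), (22, 8), (22, 15)}; affine count = 29; |E(F_23)| = 30.

Discriminant check: Δ ∝ 4a³ + 27b² = 4·22³ + 27·18² = 4·10648 + 27·324 ≡ 4 (mod 23). Nonzero ⇒ E is nonsingular.
For each x ∈ F_23, compute rhs = x³ + 22·x + 18 mod 23, then count y ∈ F_23 with y² ≡ rhs.
  x = 0: rhs = 18, matching y values: 8, 15 (2 points).
  x = 1: rhs = 18, matching y values: 8, 15 (2 points).
  x = 2: rhs = 1, matching y values: 1, 22 (2 points).
  x = 3: rhs = 19, matching y values: none (0 points).
  x = 4: rhs = 9, matching y values: 3, 20 (2 points).
  x = 5: rhs = 0, matching y values: 0 (1 points).
  x = 6: rhs = 21, matching y values: none (0 points).
  x = 7: rhs = 9, matching y values: 3, 20 (2 points).
  x = 8: rhs = 16, matching y values: 4, 19 (2 points).
  x = 9: rhs = 2, matching y values: 5, 18 (2 points).
  x = 10: rhs = 19, matching y values: none (0 points).
  x = 11: rhs = 4, matching y values: 2, 21 (2 points).
  x = 12: rhs = 9, matching y values: 3, 20 (2 points).
  x = 13: rhs = 17, matching y values: none (0 points).
  x = 14: rhs = 11, matching y values: none (0 points).
  x = 15: rhs = 20, matching y values: none (0 points).
  x = 16: rhs = 4, matching y values: 2, 21 (2 points).
  x = 17: rhs = 15, matching y values: none (0 points).
  x = 18: rhs = 13, matching y values: 6, 17 (2 points).
  x = 19: rhs = 4, matching y values: 2, 21 (2 points).
  x = 20: rhs = 17, matching y values: none (0 points).
  x = 21: rhs = 12, matching y values: 9, 14 (2 points).
  x = 22: rhs = 18, matching y values: 8, 15 (2 points).
Total affine count: 29.
Full point count |E(F_23)| = 29 + 1 = 30.
Hasse bound: |30 − (23+1)| = |6| = 6 ≤ 2√23 ≈ 9.5917 ✓.


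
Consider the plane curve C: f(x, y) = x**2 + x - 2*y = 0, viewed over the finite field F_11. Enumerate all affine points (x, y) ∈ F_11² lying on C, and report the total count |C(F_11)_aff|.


Affine F_11-points: {(0, 0), (1, 1), (2, 3), (3, 6), (4, 10), (5, 4), (6, 10), (7, 6), (8, 3), (9, 1), (10, 0)}; count = 11.

For each of the 121 pairs (x, y) ∈ F_11², evaluate f(x, y) mod 11. Record the zeros.
  x = 0: [0↦0, 1↦9, 2↦7, 3↦5, 4↦3, 5↦1, 6↦10, 7↦8, 8↦6, 9↦4, 10↦2]  zeros at y ∈ {0}
  x = 1: [0↦2, 1↦0, 2↦9, 3↦7, 4↦5, 5↦3, 6↦1, 7↦10, 8↦8, 9↦6, 10↦4]  zeros at y ∈ {1}
  x = 2: [0↦6, 1↦4, 2↦2, 3↦0, 4↦9, 5↦7, 6↦5, 7↦3, 8↦1, 9↦10, 10↦8]  zeros at y ∈ {3}
  x = 3: [0↦1, 1↦10, 2↦8, 3↦6, 4↦4, 5↦2, 6↦0, 7↦9, 8↦7, 9↦5, 10↦3]  zeros at y ∈ {6}
  x = 4: [0↦9, 1↦7, 2↦5, 3↦3, 4↦1, 5↦10, 6↦8, 7↦6, 8↦4, 9↦2, 10↦0]  zeros at y ∈ {10}
  x = 5: [0↦8, 1↦6, 2↦4, 3↦2, 4↦0, 5↦9, 6↦7, 7↦5, 8↦3, 9↦1, 10↦10]  zeros at y ∈ {4}
  x = 6: [0↦9, 1↦7, 2↦5, 3↦3, 4↦1, 5↦10, 6↦8, 7↦6, 8↦4, 9↦2, 10↦0]  zeros at y ∈ {10}
  x = 7: [0↦1, 1↦10, 2↦8, 3↦6, 4↦4, 5↦2, 6↦0, 7↦9, 8↦7, 9↦5, 10↦3]  zeros at y ∈ {6}
  x = 8: [0↦6, 1↦4, 2↦2, 3↦0, 4↦9, 5↦7, 6↦5, 7↦3, 8↦1, 9↦10, 10↦8]  zeros at y ∈ {3}
  x = 9: [0↦2, 1↦0, 2↦9, 3↦7, 4↦5, 5↦3, 6↦1, 7↦10, 8↦8, 9↦6, 10↦4]  zeros at y ∈ {1}
  x = 10: [0↦0, 1↦9, 2↦7, 3↦5, 4↦3, 5↦1, 6↦10, 7↦8, 8↦6, 9↦4, 10↦2]  zeros at y ∈ {0}
Collecting zeros: affine points = {(0, 0), (1, 1), (2, 3), (3, 6), (4, 10), (5, 4), (6, 10), (7, 6), (8, 3), (9, 1), (10, 0)}.
Total count |C(F_11)_aff| = 11.


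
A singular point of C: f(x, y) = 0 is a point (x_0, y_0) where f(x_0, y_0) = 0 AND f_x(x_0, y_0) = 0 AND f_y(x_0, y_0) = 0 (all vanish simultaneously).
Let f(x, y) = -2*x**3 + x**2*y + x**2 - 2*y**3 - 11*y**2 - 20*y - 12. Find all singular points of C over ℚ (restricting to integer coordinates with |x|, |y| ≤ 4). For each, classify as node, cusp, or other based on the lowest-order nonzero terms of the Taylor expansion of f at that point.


Singular points: {(0, -2)}; classification: node.

Compute partial derivatives:
  f_x = -6*x**2 + 2*x*y + 2*x.
  f_y = x**2 - 6*y**2 - 22*y - 20.
Scan x_0 ∈ {−4, ..., 4}. For each x_0, f_y(x_0, y) is a polynomial in y; find its integer roots y ∈ {−4, ..., 4}, then test f_x and f at those candidates.
  x = -4: f_y(-4, y) = -6*y**2 - 22*y - 4; no integer root y with |y| ≤ 4.
  x = -3: f_y(-3, y) = -6*y**2 - 22*y - 11; no integer root y with |y| ≤ 4.
  x = -2: f_y(-2, y) = -6*y**2 - 22*y - 16; vanishes at y ∈ {-1}. (-2, -1): f_x = -24 ≠ 0.
  x = -1: f_y(-1, y) = -6*y**2 - 22*y - 19; no integer root y with |y| ≤ 4.
  x = 0: f_y(0, y) = -6*y**2 - 22*y - 20; vanishes at y ∈ {-2}. (0, -2): f_x = 0, f = 0 — SINGULAR.
  x = 1: f_y(1, y) = -6*y**2 - 22*y - 19; no integer root y with |y| ≤ 4.
  x = 2: f_y(2, y) = -6*y**2 - 22*y - 16; vanishes at y ∈ {-1}. (2, -1): f_x = -24 ≠ 0.
  x = 3: f_y(3, y) = -6*y**2 - 22*y - 11; no integer root y with |y| ≤ 4.
  x = 4: f_y(4, y) = -6*y**2 - 22*y - 4; no integer root y with |y| ≤ 4.
Only singular point on the grid: (0, -2).
Classify: substitute x = 0 + u, y = -2 + v and expand: f = -2*u**3 + u**2*v - u**2 - 2*v**3 + v**2.
No constant or linear terms (consistent with a singular point). Quadratic part: -u**2 + v**2. Cubic part: -2*u**3 + u**2*v - 2*v**3.
The quadratic part v**2 - u**2 = (v − u)(v + u) splits into two distinct linear factors, so there are two distinct tangent lines y − -2 = ±(x − 0) — this is a node (ordinary double point).
Classification: node.


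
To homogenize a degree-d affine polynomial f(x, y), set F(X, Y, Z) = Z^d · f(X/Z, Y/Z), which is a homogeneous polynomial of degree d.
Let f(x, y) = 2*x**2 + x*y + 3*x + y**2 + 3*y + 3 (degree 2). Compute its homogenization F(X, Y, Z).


F(X, Y, Z) = 2*X**2 + X*Y + 3*X*Z + Y**2 + 3*Y*Z + 3*Z**2

deg(f) = 2.
Substitute x = X/Z, y = Y/Z into f, then multiply by Z^2.
  monomial 2·x^2·y^0 ↦ 2·X^2·Y^0·Z^0.
  monomial 1·x^1·y^1 ↦ 1·X^1·Y^1·Z^0.
  monomial 3·x^1·y^0 ↦ 3·X^1·Y^0·Z^1.
  monomial 1·x^0·y^2 ↦ 1·X^0·Y^2·Z^0.
  monomial 3·x^0·y^1 ↦ 3·X^0·Y^1·Z^1.
  monomial 3·x^0·y^0 ↦ 3·X^0·Y^0·Z^2.
Collecting: F(X, Y, Z) = 2*X**2 + X*Y + 3*X*Z + Y**2 + 3*Y*Z + 3*Z**2.


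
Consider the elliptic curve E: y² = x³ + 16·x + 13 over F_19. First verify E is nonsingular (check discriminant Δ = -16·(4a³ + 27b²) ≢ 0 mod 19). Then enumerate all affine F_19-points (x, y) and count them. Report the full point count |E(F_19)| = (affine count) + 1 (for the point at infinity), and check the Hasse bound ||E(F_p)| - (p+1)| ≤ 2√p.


Affine points = {(1, 7), (1, 12), (5, 3), (5, 16), (8, 8), (8, 11), (11, 0), (13, 9), (13, 10), (14, 6), (14, 13), (17, 7), (17, 12)}; affine count = 13; |E(F_19)| = 14.

Discriminant check: Δ ∝ 4a³ + 27b² = 4·16³ + 27·13² = 4·4096 + 27·169 ≡ 9 (mod 19). Nonzero ⇒ E is nonsingular.
For each x ∈ F_19, compute rhs = x³ + 16·x + 13 mod 19, then count y ∈ F_19 with y² ≡ rhs.
  x = 0: rhs = 13, matching y values: none (0 points).
  x = 1: rhs = 11, matching y values: 7, 12 (2 points).
  x = 2: rhs = 15, matching y values: none (0 points).
  x = 3: rhs = 12, matching y values: none (0 points).
  x = 4: rhs = 8, matching y values: none (0 points).
  x = 5: rhs = 9, matching y values: 3, 16 (2 points).
  x = 6: rhs = 2, matching y values: none (0 points).
  x = 7: rhs = 12, matching y values: none (0 points).
  x = 8: rhs = 7, matching y values: 8, 11 (2 points).
  x = 9: rhs = 12, matching y values: none (0 points).
  x = 10: rhs = 14, matching y values: none (0 points).
  x = 11: rhs = 0, matching y values: 0 (1 points).
  x = 12: rhs = 14, matching y values: none (0 points).
  x = 13: rhs = 5, matching y values: 9, 10 (2 points).
  x = 14: rhs = 17, matching y values: 6, 13 (2 points).
  x = 15: rhs = 18, matching y values: none (0 points).
  x = 16: rhs = 14, matching y values: none (0 points).
  x = 17: rhs = 11, matching y values: 7, 12 (2 points).
  x = 18: rhs = 15, matching y values: none (0 points).
Total affine count: 13.
Full point count |E(F_19)| = 13 + 1 = 14.
Hasse bound: |14 − (19+1)| = |-6| = 6 ≤ 2√19 ≈ 8.7178 ✓.


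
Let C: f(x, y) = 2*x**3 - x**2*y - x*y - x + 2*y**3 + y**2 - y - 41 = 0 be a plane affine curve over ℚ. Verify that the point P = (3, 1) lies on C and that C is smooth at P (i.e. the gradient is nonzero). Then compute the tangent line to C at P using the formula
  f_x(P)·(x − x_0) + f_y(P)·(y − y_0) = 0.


Tangent line at P: 46*x - 5*y - 133 = 0.

Step 1: f(3, 1) = 0, so P lies on C.
Step 2: partial derivatives
  f_x(x, y) = 6*x**2 - 2*x*y - y - 1, f_y(x, y) = -x**2 - x + 6*y**2 + 2*y - 1.
  f_x(P) = 46, f_y(P) = -5 (gradient nonzero, so P is smooth).
Step 3: tangent line at P: 46·(x − 3) + -5·(y − 1) = 0.
Expanding: 46*x - 5*y - 133 = 0.
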